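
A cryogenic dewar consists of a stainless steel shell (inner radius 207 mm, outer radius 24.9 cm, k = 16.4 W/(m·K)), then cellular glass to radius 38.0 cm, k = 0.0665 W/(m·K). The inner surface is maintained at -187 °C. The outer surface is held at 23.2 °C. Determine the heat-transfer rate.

Treat each layer as a resistance in series:
  R_stainless steel = (1/0.207 − 1/0.249)/(4πk) = 0.8149/(4π·16.4) = 0.003954 K/W
  R_cellular glass = (1/0.249 − 1/0.380)/(4πk) = 1.384/(4π·0.0665) = 1.657 K/W
ΣR = 0.003954 + 1.657 = 1.661 K/W
Q = ΔT/ΣR = (-187 °C − 23.2 °C)/1.661 = -127 W
(Negative Q ⇒ heat flows inward; heat gain = 127 W.)

Q = 127 W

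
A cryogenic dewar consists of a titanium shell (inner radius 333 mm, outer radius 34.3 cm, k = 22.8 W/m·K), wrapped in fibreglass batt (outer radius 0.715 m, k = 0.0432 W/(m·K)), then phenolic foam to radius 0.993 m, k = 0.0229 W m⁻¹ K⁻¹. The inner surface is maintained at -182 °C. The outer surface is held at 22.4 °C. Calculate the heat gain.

Series thermal resistances, inner to outer:
  R_titanium = (1/0.333 − 1/0.343)/(4πk) = 0.08755/(4π·22.8) = 3.056×10^-4 K/W
  R_fibreglass batt = (1/0.343 − 1/0.715)/(4πk) = 1.517/(4π·0.0432) = 2.794 K/W
  R_phenolic foam = (1/0.715 − 1/0.993)/(4πk) = 0.3916/(4π·0.0229) = 1.361 K/W
ΣR = 3.056×10^-4 + 2.794 + 1.361 = 4.155 K/W
Q = ΔT/ΣR = (-182 °C − 22.4 °C)/4.155 = -49.2 W
(Negative Q ⇒ heat flows inward; heat gain = 49.2 W.)

Q = 49.2 W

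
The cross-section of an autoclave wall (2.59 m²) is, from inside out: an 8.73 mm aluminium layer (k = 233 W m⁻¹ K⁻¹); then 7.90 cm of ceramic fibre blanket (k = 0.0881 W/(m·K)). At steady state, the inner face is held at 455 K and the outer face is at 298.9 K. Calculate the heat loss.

Q = 451 W

Resistance network (inner→outer):
  R_aluminium = L/(kA) = 0.00873/(233·2.59) = 1.447×10^-5 K/W
  R_ceramic fibre blanket = L/(kA) = 0.0790/(0.0881·2.59) = 0.3462 K/W
ΣR = 1.447×10^-5 + 0.3462 = 0.3462 K/W
Q = ΔT/ΣR = (455 K − 298.9 K)/0.3462 = 451 W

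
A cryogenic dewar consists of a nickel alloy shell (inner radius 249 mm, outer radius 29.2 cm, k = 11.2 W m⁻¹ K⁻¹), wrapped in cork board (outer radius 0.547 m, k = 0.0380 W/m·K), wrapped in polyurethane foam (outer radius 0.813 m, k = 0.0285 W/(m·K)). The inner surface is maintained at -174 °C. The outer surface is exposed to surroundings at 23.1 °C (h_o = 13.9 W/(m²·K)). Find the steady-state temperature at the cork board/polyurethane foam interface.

T = -42.7 °C

Treat each layer as a resistance in series:
  R_nickel alloy = (1/0.249 − 1/0.292)/(4πk) = 0.5914/(4π·11.2) = 0.004202 K/W
  R_cork board = (1/0.292 − 1/0.547)/(4πk) = 1.597/(4π·0.0380) = 3.343 K/W
  R_polyurethane foam = (1/0.547 − 1/0.813)/(4πk) = 0.5981/(4π·0.0285) = 1.670 K/W
  R_conv,out = 1/(4πr²h) = 1/(4π·0.813²·13.9) = 0.008662 K/W
ΣR = 0.004202 + 3.343 + 1.670 + 0.008662 = 5.026 K/W
Q = ΔT/ΣR = (-174 °C − 23.1 °C)/5.026 = -39.22 W
From the inner boundary to the cork board/polyurethane foam interface, ΣR_partial = 3.347 K/W.
T_interface = T_in − Q·ΣR_partial = -174 °C − (-39.22)(3.347) = -42.7 °C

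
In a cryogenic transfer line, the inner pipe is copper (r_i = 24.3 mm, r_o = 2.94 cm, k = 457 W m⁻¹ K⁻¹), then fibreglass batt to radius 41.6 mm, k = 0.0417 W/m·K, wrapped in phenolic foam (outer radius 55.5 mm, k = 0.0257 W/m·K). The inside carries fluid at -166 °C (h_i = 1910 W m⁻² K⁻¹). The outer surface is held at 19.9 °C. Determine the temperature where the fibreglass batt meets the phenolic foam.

T = -86.7 °C

Treat each layer as a resistance in series:
  R'_conv,in = 1/(2πr h) = 1/(2π·0.0243·1910) = 0.003429 m·K/W
  R'_copper = ln(0.0294/0.0243)/(2πk) = 0.1905/(2π·457) = 6.635×10^-5 m·K/W
  R'_fibreglass batt = ln(0.0416/0.0294)/(2πk) = 0.3471/(2π·0.0417) = 1.325 m·K/W
  R'_phenolic foam = ln(0.0555/0.0416)/(2πk) = 0.2883/(2π·0.0257) = 1.785 m·K/W
ΣR = 0.003429 + 6.635×10^-5 + 1.325 + 1.785 = 3.113 m·K/W
Q' = ΔT/ΣR = (-166 °C − 19.9 °C)/3.113 = -59.72 W/m
From the inner boundary to the fibreglass batt/phenolic foam interface, ΣR_partial = 1.328 m·K/W.
T_interface = T_in − Q'·ΣR_partial = -166 °C − (-59.72)(1.328) = -86.7 °C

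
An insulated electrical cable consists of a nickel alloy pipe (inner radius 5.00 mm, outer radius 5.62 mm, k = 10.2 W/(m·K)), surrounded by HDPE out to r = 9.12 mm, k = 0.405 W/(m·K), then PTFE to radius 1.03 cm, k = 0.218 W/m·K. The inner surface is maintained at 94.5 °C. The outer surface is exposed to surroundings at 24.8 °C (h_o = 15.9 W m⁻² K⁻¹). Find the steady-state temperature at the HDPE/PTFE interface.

Series thermal resistances, inner to outer:
  R'_nickel alloy = ln(0.00562/0.00500)/(2πk) = 0.1169/(2π·10.2) = 0.001824 m·K/W
  R'_HDPE = ln(0.00912/0.00562)/(2πk) = 0.4841/(2π·0.405) = 0.1903 m·K/W
  R'_PTFE = ln(0.0103/0.00912)/(2πk) = 0.1217/(2π·0.218) = 0.08883 m·K/W
  R'_conv,out = 1/(2πr h) = 1/(2π·0.0103·15.9) = 0.9718 m·K/W
ΣR = 0.001824 + 0.1903 + 0.08883 + 0.9718 = 1.253 m·K/W
Q' = ΔT/ΣR = (94.5 °C − 24.8 °C)/1.253 = 55.63 W/m
From the inner boundary to the HDPE/PTFE interface, ΣR_partial = 0.1921 m·K/W.
T_interface = T_in − Q'·ΣR_partial = 94.5 °C − (55.63)(0.1921) = 83.8 °C

T = 83.8 °C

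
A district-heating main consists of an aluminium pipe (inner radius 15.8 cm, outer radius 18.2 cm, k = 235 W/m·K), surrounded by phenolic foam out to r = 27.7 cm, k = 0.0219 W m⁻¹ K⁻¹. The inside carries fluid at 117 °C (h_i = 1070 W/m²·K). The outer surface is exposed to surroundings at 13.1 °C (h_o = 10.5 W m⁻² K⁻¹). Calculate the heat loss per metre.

Q' = 33.4 W/m

Resistance network (inner→outer):
  R'_conv,in = 1/(2πr h) = 1/(2π·0.158·1070) = 9.414×10^-4 m·K/W
  R'_aluminium = ln(0.182/0.158)/(2πk) = 0.1414/(2π·235) = 9.577×10^-5 m·K/W
  R'_phenolic foam = ln(0.277/0.182)/(2πk) = 0.4200/(2π·0.0219) = 3.052 m·K/W
  R'_conv,out = 1/(2πr h) = 1/(2π·0.277·10.5) = 0.05472 m·K/W
ΣR = 9.414×10^-4 + 9.577×10^-5 + 3.052 + 0.05472 = 3.108 m·K/W
Q' = ΔT/ΣR = (117 °C − 13.1 °C)/3.108 = 33.4 W/m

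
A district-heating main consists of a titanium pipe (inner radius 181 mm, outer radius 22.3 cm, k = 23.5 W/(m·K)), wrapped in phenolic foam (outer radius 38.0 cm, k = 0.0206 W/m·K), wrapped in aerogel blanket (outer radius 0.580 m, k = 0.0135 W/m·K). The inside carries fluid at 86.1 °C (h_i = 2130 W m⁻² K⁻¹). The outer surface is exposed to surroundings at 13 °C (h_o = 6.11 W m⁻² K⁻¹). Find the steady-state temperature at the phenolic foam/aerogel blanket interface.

Resistance network (inner→outer):
  R'_conv,in = 1/(2πr h) = 1/(2π·0.181·2130) = 4.128×10^-4 m·K/W
  R'_titanium = ln(0.223/0.181)/(2πk) = 0.2087/(2π·23.5) = 0.001413 m·K/W
  R'_phenolic foam = ln(0.380/0.223)/(2πk) = 0.5330/(2π·0.0206) = 4.118 m·K/W
  R'_aerogel blanket = ln(0.580/0.380)/(2πk) = 0.4229/(2π·0.0135) = 4.985 m·K/W
  R'_conv,out = 1/(2πr h) = 1/(2π·0.580·6.11) = 0.04491 m·K/W
ΣR = 4.128×10^-4 + 0.001413 + 4.118 + 4.985 + 0.04491 = 9.150 m·K/W
Q' = ΔT/ΣR = (86.1 °C − 13 °C)/9.150 = 7.989 W/m
From the inner boundary to the phenolic foam/aerogel blanket interface, ΣR_partial = 4.120 m·K/W.
T_interface = T_in − Q'·ΣR_partial = 86.1 °C − (7.989)(4.120) = 53.2 °C

T = 53.2 °C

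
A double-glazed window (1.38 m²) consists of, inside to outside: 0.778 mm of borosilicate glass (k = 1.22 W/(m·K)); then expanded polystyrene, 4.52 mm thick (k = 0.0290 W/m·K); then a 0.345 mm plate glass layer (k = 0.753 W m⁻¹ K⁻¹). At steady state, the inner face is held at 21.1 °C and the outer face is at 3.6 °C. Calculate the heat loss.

Series thermal resistances, inner to outer:
  R_borosilicate glass = L/(kA) = 7.78×10^-4/(1.22·1.38) = 4.621×10^-4 K/W
  R_expanded polystyrene = L/(kA) = 0.00452/(0.0290·1.38) = 0.1129 K/W
  R_plate glass = L/(kA) = 3.45×10^-4/(0.753·1.38) = 3.320×10^-4 K/W
ΣR = 4.621×10^-4 + 0.1129 + 3.320×10^-4 = 0.1137 K/W
Q = ΔT/ΣR = (21.1 °C − 3.6 °C)/0.1137 = 154 W

Q = 154 W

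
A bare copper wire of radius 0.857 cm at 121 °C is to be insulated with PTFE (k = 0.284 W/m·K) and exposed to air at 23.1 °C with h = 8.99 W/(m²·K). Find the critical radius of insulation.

r_cr = 3.16 cm

For a cylinder, r_cr = k_ins/h = 0.284/8.99 = 0.0316 m = 3.16 cm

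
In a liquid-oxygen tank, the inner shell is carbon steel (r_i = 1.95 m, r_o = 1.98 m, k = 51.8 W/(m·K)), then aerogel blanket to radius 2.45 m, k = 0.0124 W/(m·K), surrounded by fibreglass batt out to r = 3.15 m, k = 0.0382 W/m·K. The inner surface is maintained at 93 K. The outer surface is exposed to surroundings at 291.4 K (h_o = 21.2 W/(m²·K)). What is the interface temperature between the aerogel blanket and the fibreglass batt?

T = 245.1 K

Series thermal resistances, inner to outer:
  R_carbon steel = (1/1.95 − 1/1.98)/(4πk) = 0.007770/(4π·51.8) = 1.194×10^-5 K/W
  R_aerogel blanket = (1/1.98 − 1/2.45)/(4πk) = 0.09689/(4π·0.0124) = 0.6218 K/W
  R_fibreglass batt = (1/2.45 − 1/3.15)/(4πk) = 0.09070/(4π·0.0382) = 0.1890 K/W
  R_conv,out = 1/(4πr²h) = 1/(4π·3.15²·21.2) = 3.783×10^-4 K/W
ΣR = 1.194×10^-5 + 0.6218 + 0.1890 + 3.783×10^-4 = 0.8112 K/W
Q = ΔT/ΣR = (93 K − 291.4 K)/0.8112 = -244.6 W
From the inner boundary to the aerogel blanket/fibreglass batt interface, ΣR_partial = 0.6218 K/W.
T_interface = T_in − Q·ΣR_partial = 93 K − (-244.6)(0.6218) = 245.1 K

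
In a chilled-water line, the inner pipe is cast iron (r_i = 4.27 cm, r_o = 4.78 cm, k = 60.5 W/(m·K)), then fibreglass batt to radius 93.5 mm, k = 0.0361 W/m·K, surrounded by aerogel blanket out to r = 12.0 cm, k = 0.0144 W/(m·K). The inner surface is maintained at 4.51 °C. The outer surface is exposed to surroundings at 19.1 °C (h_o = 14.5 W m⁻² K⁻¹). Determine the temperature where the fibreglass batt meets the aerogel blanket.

Resistance network (inner→outer):
  R'_cast iron = ln(0.0478/0.0427)/(2πk) = 0.1128/(2π·60.5) = 2.968×10^-4 m·K/W
  R'_fibreglass batt = ln(0.0935/0.0478)/(2πk) = 0.6709/(2π·0.0361) = 2.958 m·K/W
  R'_aerogel blanket = ln(0.120/0.0935)/(2πk) = 0.2495/(2π·0.0144) = 2.758 m·K/W
  R'_conv,out = 1/(2πr h) = 1/(2π·0.120·14.5) = 0.09147 m·K/W
ΣR = 2.968×10^-4 + 2.958 + 2.758 + 0.09147 = 5.808 m·K/W
Q' = ΔT/ΣR = (4.51 °C − 19.1 °C)/5.808 = -2.512 W/m
From the inner boundary to the fibreglass batt/aerogel blanket interface, ΣR_partial = 2.958 m·K/W.
T_interface = T_in − Q'·ΣR_partial = 4.51 °C − (-2.512)(2.958) = 11.9 °C

T = 11.9 °C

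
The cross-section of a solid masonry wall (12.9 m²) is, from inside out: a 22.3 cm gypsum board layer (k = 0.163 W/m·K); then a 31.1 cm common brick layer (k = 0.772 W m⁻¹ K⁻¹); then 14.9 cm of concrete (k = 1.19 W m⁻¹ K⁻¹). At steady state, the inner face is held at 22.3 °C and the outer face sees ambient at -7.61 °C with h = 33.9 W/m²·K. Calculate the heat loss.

Treat each layer as a resistance in series:
  R_gypsum board = L/(kA) = 0.223/(0.163·12.9) = 0.1061 K/W
  R_common brick = L/(kA) = 0.311/(0.772·12.9) = 0.03123 K/W
  R_concrete = L/(kA) = 0.149/(1.19·12.9) = 0.009706 K/W
  R_conv,out = 1/(hA) = 1/(33.9·12.9) = 0.002287 K/W
ΣR = 0.1061 + 0.03123 + 0.009706 + 0.002287 = 0.1493 K/W
Q = ΔT/ΣR = (22.3 °C − -7.61 °C)/0.1493 = 200 W

Q = 200 W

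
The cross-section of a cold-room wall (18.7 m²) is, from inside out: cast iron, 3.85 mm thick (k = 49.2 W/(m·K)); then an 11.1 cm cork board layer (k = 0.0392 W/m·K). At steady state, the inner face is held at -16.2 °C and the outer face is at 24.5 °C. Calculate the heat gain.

Q = 269 W

Series thermal resistances, inner to outer:
  R_cast iron = L/(kA) = 0.00385/(49.2·18.7) = 4.185×10^-6 K/W
  R_cork board = L/(kA) = 0.111/(0.0392·18.7) = 0.1514 K/W
ΣR = 4.185×10^-6 + 0.1514 = 0.1514 K/W
Q = ΔT/ΣR = (-16.2 °C − 24.5 °C)/0.1514 = -269 W
(Negative Q ⇒ heat flows inward; heat gain = 269 W.)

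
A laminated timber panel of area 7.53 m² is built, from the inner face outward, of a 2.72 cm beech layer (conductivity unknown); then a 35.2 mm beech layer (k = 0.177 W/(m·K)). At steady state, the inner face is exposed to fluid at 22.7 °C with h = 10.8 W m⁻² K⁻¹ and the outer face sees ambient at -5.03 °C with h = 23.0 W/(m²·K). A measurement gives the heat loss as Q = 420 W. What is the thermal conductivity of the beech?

k = 0.168 W/m·K

ΣR = ΔT/Q = |22.7 − -5.03|/420 = 0.06602 K/W
Known resistances:
  R_conv,in = 1/(hA) = 1/(10.8·7.53) = 0.01230 K/W
  R_beech = L/(kA) = 0.0352/(0.177·7.53) = 0.02641 K/W
  R_conv,out = 1/(hA) = 1/(23.0·7.53) = 0.005774 K/W
R_beech = ΣR − ΣR_known = 0.06602 − 0.04448 = 0.02154 K/W
L/(kA) = 0.02154 ⇒ k = 0.0272/(0.02154·7.53) = 0.168 W/m·K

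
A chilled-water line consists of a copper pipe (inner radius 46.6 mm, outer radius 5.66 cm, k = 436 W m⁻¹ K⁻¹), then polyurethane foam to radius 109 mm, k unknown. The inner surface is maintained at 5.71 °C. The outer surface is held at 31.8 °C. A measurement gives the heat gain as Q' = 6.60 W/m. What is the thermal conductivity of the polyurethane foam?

ΣR = ΔT/Q' = |5.71 − 31.8|/6.60 = 3.953 m·K/W
Known resistances:
  R'_copper = ln(0.0566/0.0466)/(2πk) = 0.1944/(2π·436) = 7.097×10^-5 m·K/W
R_polyurethane foam = ΣR − ΣR_known = 3.953 − 7.097×10^-5 = 3.953 m·K/W
ln(r₂/r₁)/(2πk) = 3.953 ⇒ k = 0.6553/(2π·3.953) = 0.0264 W/m·K

k = 0.0264 W/m·K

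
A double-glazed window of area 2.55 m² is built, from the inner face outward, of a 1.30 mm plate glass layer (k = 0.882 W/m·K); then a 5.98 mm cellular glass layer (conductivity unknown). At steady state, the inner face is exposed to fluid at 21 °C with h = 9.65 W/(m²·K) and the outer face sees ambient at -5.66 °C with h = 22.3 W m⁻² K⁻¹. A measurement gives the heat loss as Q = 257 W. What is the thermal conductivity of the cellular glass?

k = 0.0522 W/m·K

ΣR = ΔT/Q = |21 − -5.66|/257 = 0.1037 K/W
Known resistances:
  R_conv,in = 1/(hA) = 1/(9.65·2.55) = 0.04064 K/W
  R_plate glass = L/(kA) = 0.00130/(0.882·2.55) = 5.780×10^-4 K/W
  R_conv,out = 1/(hA) = 1/(22.3·2.55) = 0.01759 K/W
R_cellular glass = ΣR − ΣR_known = 0.1037 − 0.05881 = 0.04489 K/W
L/(kA) = 0.04489 ⇒ k = 0.00598/(0.04489·2.55) = 0.0522 W/m·K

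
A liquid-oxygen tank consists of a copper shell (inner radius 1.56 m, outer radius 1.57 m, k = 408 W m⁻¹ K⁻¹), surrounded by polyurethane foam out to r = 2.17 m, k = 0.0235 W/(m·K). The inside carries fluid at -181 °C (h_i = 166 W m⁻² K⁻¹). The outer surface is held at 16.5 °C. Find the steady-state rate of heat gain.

Q = 331 W

Series thermal resistances, inner to outer:
  R_conv,in = 1/(4πr²h) = 1/(4π·1.56²·166) = 1.970×10^-4 K/W
  R_copper = (1/1.56 − 1/1.57)/(4πk) = 0.004083/(4π·408) = 7.964×10^-7 K/W
  R_polyurethane foam = (1/1.57 − 1/2.17)/(4πk) = 0.1761/(4π·0.0235) = 0.5964 K/W
ΣR = 1.970×10^-4 + 7.964×10^-7 + 0.5964 = 0.5966 K/W
Q = ΔT/ΣR = (-181 °C − 16.5 °C)/0.5966 = -331 W
(Negative Q ⇒ heat flows inward; heat gain = 331 W.)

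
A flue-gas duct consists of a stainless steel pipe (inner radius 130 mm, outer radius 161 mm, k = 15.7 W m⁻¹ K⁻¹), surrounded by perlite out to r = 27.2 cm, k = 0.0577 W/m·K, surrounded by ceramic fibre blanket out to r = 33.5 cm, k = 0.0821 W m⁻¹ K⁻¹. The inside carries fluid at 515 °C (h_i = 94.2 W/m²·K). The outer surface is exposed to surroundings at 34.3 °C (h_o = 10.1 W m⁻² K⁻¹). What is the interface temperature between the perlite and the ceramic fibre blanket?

T = 148 °C

Series thermal resistances, inner to outer:
  R'_conv,in = 1/(2πr h) = 1/(2π·0.130·94.2) = 0.01300 m·K/W
  R'_stainless steel = ln(0.161/0.130)/(2πk) = 0.2139/(2π·15.7) = 0.002168 m·K/W
  R'_perlite = ln(0.272/0.161)/(2πk) = 0.5244/(2π·0.0577) = 1.446 m·K/W
  R'_ceramic fibre blanket = ln(0.335/0.272)/(2πk) = 0.2083/(2π·0.0821) = 0.4039 m·K/W
  R'_conv,out = 1/(2πr h) = 1/(2π·0.335·10.1) = 0.04704 m·K/W
ΣR = 0.01300 + 0.002168 + 1.446 + 0.4039 + 0.04704 = 1.912 m·K/W
Q' = ΔT/ΣR = (515 °C − 34.3 °C)/1.912 = 251.4 W/m
From the inner boundary to the perlite/ceramic fibre blanket interface, ΣR_partial = 1.461 m·K/W.
T_interface = T_in − Q'·ΣR_partial = 515 °C − (251.4)(1.461) = 148 °C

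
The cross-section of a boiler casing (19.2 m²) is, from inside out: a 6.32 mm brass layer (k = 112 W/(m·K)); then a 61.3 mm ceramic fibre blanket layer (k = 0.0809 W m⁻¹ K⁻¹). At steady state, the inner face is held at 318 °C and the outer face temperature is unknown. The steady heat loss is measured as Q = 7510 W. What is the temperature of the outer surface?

T_out = 21.6 °C

Series resistances:
  R_brass = L/(kA) = 0.00632/(112·19.2) = 2.939×10^-6 K/W
  R_ceramic fibre blanket = L/(kA) = 0.0613/(0.0809·19.2) = 0.03946 K/W
ΣR = 0.03947 K/W
ΔT = Q·ΣR = 7510 × 0.03947 = 296.4 K
Heat flows outward, so T_out = T_in − ΔT = 318 − 296.4 = 21.6 °C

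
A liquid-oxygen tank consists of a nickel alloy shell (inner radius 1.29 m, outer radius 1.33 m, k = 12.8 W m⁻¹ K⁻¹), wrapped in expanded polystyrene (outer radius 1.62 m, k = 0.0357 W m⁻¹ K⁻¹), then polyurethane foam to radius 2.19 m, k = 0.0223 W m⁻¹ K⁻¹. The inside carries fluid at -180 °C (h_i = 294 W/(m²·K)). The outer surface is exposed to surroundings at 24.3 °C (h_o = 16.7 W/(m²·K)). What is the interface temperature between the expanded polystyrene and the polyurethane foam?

T = -110 °C

Treat each layer as a resistance in series:
  R_conv,in = 1/(4πr²h) = 1/(4π·1.29²·294) = 1.627×10^-4 K/W
  R_nickel alloy = (1/1.29 − 1/1.33)/(4πk) = 0.02331/(4π·12.8) = 1.449×10^-4 K/W
  R_expanded polystyrene = (1/1.33 − 1/1.62)/(4πk) = 0.1346/(4π·0.0357) = 0.3000 K/W
  R_polyurethane foam = (1/1.62 − 1/2.19)/(4πk) = 0.1607/(4π·0.0223) = 0.5733 K/W
  R_conv,out = 1/(4πr²h) = 1/(4π·2.19²·16.7) = 9.935×10^-4 K/W
ΣR = 1.627×10^-4 + 1.449×10^-4 + 0.3000 + 0.5733 + 9.935×10^-4 = 0.8746 K/W
Q = ΔT/ΣR = (-180 °C − 24.3 °C)/0.8746 = -233.6 W
From the inner boundary to the expanded polystyrene/polyurethane foam interface, ΣR_partial = 0.3003 K/W.
T_interface = T_in − Q·ΣR_partial = -180 °C − (-233.6)(0.3003) = -110 °C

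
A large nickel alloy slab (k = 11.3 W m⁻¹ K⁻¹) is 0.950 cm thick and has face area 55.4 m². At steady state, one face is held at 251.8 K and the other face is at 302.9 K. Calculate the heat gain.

Q = 3370 kW

Q = kA·ΔT/L = 11.3 × 55.4 × |251.8 K − 302.9 K| / 0.00950 = 3.37×10^6 W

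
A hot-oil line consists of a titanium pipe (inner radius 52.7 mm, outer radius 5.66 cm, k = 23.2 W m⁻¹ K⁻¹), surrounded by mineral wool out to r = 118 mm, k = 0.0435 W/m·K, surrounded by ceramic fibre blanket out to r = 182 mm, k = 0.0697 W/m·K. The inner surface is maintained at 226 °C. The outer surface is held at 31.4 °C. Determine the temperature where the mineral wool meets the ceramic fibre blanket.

Resistance network (inner→outer):
  R'_titanium = ln(0.0566/0.0527)/(2πk) = 0.07139/(2π·23.2) = 4.898×10^-4 m·K/W
  R'_mineral wool = ln(0.118/0.0566)/(2πk) = 0.7347/(2π·0.0435) = 2.688 m·K/W
  R'_ceramic fibre blanket = ln(0.182/0.118)/(2πk) = 0.4333/(2π·0.0697) = 0.9895 m·K/W
ΣR = 4.898×10^-4 + 2.688 + 0.9895 = 3.678 m·K/W
Q' = ΔT/ΣR = (226 °C − 31.4 °C)/3.678 = 52.91 W/m
From the inner boundary to the mineral wool/ceramic fibre blanket interface, ΣR_partial = 2.688 m·K/W.
T_interface = T_in − Q'·ΣR_partial = 226 °C − (52.91)(2.688) = 83.8 °C

T = 83.8 °C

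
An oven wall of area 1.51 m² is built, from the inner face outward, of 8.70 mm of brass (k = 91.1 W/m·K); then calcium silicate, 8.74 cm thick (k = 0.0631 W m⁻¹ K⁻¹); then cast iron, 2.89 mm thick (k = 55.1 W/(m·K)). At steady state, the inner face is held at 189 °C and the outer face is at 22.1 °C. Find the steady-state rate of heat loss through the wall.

Series thermal resistances, inner to outer:
  R_brass = L/(kA) = 0.00870/(91.1·1.51) = 6.324×10^-5 K/W
  R_calcium silicate = L/(kA) = 0.0874/(0.0631·1.51) = 0.9173 K/W
  R_cast iron = L/(kA) = 0.00289/(55.1·1.51) = 3.474×10^-5 K/W
ΣR = 6.324×10^-5 + 0.9173 + 3.474×10^-5 = 0.9174 K/W
Q = ΔT/ΣR = (189 °C − 22.1 °C)/0.9174 = 182 W

Q = 182 W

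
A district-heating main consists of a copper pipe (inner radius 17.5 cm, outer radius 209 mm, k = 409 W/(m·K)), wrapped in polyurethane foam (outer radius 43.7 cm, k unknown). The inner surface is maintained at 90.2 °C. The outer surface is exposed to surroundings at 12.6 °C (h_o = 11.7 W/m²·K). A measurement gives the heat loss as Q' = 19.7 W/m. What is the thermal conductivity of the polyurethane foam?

ΣR = ΔT/Q' = |90.2 − 12.6|/19.7 = 3.939 m·K/W
Known resistances:
  R'_copper = ln(0.209/0.175)/(2πk) = 0.1775/(2π·409) = 6.909×10^-5 m·K/W
  R'_conv,out = 1/(2πr h) = 1/(2π·0.437·11.7) = 0.03113 m·K/W
R_polyurethane foam = ΣR − ΣR_known = 3.939 − 0.03120 = 3.908 m·K/W
ln(r₂/r₁)/(2πk) = 3.908 ⇒ k = 0.7376/(2π·3.908) = 0.0300 W/m·K

k = 0.0300 W/m·K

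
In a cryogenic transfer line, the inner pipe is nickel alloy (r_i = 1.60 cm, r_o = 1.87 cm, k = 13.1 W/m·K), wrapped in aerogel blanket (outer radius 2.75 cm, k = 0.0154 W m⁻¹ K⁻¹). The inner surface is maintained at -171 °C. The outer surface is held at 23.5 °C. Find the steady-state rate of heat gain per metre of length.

Q' = 48.8 W/m

Series thermal resistances, inner to outer:
  R'_nickel alloy = ln(0.0187/0.0160)/(2πk) = 0.1559/(2π·13.1) = 0.001894 m·K/W
  R'_aerogel blanket = ln(0.0275/0.0187)/(2πk) = 0.3857/(2π·0.0154) = 3.986 m·K/W
ΣR = 0.001894 + 3.986 = 3.988 m·K/W
Q' = ΔT/ΣR = (-171 °C − 23.5 °C)/3.988 = -48.8 W/m
(Negative Q' ⇒ heat flows inward; heat gain = 48.8 W/m.)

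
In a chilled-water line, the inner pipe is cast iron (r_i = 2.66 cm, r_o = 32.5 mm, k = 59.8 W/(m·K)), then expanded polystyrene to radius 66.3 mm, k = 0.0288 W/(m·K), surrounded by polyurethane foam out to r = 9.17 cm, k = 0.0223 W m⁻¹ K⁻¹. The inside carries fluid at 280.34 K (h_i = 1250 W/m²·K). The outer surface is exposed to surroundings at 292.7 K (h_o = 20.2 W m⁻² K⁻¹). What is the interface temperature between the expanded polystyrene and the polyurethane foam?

Series thermal resistances, inner to outer:
  R'_conv,in = 1/(2πr h) = 1/(2π·0.0266·1250) = 0.004787 m·K/W
  R'_cast iron = ln(0.0325/0.0266)/(2πk) = 0.2003/(2π·59.8) = 5.332×10^-4 m·K/W
  R'_expanded polystyrene = ln(0.0663/0.0325)/(2πk) = 0.7129/(2π·0.0288) = 3.940 m·K/W
  R'_polyurethane foam = ln(0.0917/0.0663)/(2πk) = 0.3243/(2π·0.0223) = 2.315 m·K/W
  R'_conv,out = 1/(2πr h) = 1/(2π·0.0917·20.2) = 0.08592 m·K/W
ΣR = 0.004787 + 5.332×10^-4 + 3.940 + 2.315 + 0.08592 = 6.346 m·K/W
Q' = ΔT/ΣR = (280.34 K − 292.7 K)/6.346 = -1.948 W/m
From the inner boundary to the expanded polystyrene/polyurethane foam interface, ΣR_partial = 3.945 m·K/W.
T_interface = T_in − Q'·ΣR_partial = 280.34 K − (-1.948)(3.945) = 288.0 K

T = 288.0 K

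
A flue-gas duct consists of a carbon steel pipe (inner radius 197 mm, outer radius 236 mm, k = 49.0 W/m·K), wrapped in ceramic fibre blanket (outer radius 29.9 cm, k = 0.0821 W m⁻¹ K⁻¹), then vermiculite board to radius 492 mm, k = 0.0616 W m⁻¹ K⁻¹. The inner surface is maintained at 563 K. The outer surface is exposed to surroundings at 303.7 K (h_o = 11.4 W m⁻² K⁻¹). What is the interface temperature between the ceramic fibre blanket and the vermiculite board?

T = 496 K

Treat each layer as a resistance in series:
  R'_carbon steel = ln(0.236/0.197)/(2πk) = 0.1806/(2π·49.0) = 5.867×10^-4 m·K/W
  R'_ceramic fibre blanket = ln(0.299/0.236)/(2πk) = 0.2366/(2π·0.0821) = 0.4587 m·K/W
  R'_vermiculite board = ln(0.492/0.299)/(2πk) = 0.4980/(2π·0.0616) = 1.287 m·K/W
  R'_conv,out = 1/(2πr h) = 1/(2π·0.492·11.4) = 0.02838 m·K/W
ΣR = 5.867×10^-4 + 0.4587 + 1.287 + 0.02838 = 1.775 m·K/W
Q' = ΔT/ΣR = (563 K − 303.7 K)/1.775 = 146.1 W/m
From the inner boundary to the ceramic fibre blanket/vermiculite board interface, ΣR_partial = 0.4593 m·K/W.
T_interface = T_in − Q'·ΣR_partial = 563 K − (146.1)(0.4593) = 496 K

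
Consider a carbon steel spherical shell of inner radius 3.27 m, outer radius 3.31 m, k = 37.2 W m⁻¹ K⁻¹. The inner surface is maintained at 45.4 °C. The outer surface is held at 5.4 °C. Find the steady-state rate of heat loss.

Q = 5060 kW

Q = 4πk·ΔT/(1/r₁ − 1/r₂) = 4π × 37.2 × 40 / (1/3.27 − 1/3.31) = 5.06×10^6 W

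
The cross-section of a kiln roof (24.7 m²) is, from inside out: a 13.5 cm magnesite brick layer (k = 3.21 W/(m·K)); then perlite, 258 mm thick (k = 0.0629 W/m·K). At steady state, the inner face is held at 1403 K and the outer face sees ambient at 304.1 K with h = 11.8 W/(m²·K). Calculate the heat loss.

Treat each layer as a resistance in series:
  R_magnesite brick = L/(kA) = 0.135/(3.21·24.7) = 0.001703 K/W
  R_perlite = L/(kA) = 0.258/(0.0629·24.7) = 0.1661 K/W
  R_conv,out = 1/(hA) = 1/(11.8·24.7) = 0.003431 K/W
ΣR = 0.001703 + 0.1661 + 0.003431 = 0.1712 K/W
Q = ΔT/ΣR = (1403 K − 304.1 K)/0.1712 = 6420 W

Q = 6420 W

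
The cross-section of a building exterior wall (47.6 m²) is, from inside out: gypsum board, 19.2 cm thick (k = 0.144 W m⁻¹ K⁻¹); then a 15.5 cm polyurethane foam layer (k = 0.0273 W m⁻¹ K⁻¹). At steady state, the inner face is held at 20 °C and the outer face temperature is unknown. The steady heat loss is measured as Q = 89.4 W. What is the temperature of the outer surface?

T_out = 6.83 °C

Series resistances:
  R_gypsum board = L/(kA) = 0.192/(0.144·47.6) = 0.02801 K/W
  R_polyurethane foam = L/(kA) = 0.155/(0.0273·47.6) = 0.1193 K/W
ΣR = 0.1473 K/W
ΔT = Q·ΣR = 89.4 × 0.1473 = 13.17 K
Heat flows outward, so T_out = T_in − ΔT = 20 − 13.17 = 6.83 °C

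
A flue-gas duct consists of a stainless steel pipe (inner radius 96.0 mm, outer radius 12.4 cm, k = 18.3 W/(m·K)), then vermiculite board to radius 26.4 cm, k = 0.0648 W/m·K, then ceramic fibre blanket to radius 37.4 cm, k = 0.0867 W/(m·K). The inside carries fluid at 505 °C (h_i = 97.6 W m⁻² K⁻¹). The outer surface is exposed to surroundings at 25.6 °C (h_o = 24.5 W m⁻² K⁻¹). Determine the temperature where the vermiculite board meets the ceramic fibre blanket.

Series thermal resistances, inner to outer:
  R'_conv,in = 1/(2πr h) = 1/(2π·0.0960·97.6) = 0.01699 m·K/W
  R'_stainless steel = ln(0.124/0.0960)/(2πk) = 0.2559/(2π·18.3) = 0.002226 m·K/W
  R'_vermiculite board = ln(0.264/0.124)/(2πk) = 0.7557/(2π·0.0648) = 1.856 m·K/W
  R'_ceramic fibre blanket = ln(0.374/0.264)/(2πk) = 0.3483/(2π·0.0867) = 0.6394 m·K/W
  R'_conv,out = 1/(2πr h) = 1/(2π·0.374·24.5) = 0.01737 m·K/W
ΣR = 0.01699 + 0.002226 + 1.856 + 0.6394 + 0.01737 = 2.532 m·K/W
Q' = ΔT/ΣR = (505 °C − 25.6 °C)/2.532 = 189.3 W/m
From the inner boundary to the vermiculite board/ceramic fibre blanket interface, ΣR_partial = 1.875 m·K/W.
T_interface = T_in − Q'·ΣR_partial = 505 °C − (189.3)(1.875) = 150 °C

T = 150 °C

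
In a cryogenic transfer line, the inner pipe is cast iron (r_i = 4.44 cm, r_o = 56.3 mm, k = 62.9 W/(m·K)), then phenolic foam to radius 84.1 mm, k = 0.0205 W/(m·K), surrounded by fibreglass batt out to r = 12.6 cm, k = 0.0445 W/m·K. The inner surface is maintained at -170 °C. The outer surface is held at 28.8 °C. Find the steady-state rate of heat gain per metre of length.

Q' = 43.6 W/m

Series thermal resistances, inner to outer:
  R'_cast iron = ln(0.0563/0.0444)/(2πk) = 0.2375/(2π·62.9) = 6.008×10^-4 m·K/W
  R'_phenolic foam = ln(0.0841/0.0563)/(2πk) = 0.4013/(2π·0.0205) = 3.116 m·K/W
  R'_fibreglass batt = ln(0.126/0.0841)/(2πk) = 0.4043/(2π·0.0445) = 1.446 m·K/W
ΣR = 6.008×10^-4 + 3.116 + 1.446 = 4.563 m·K/W
Q' = ΔT/ΣR = (-170 °C − 28.8 °C)/4.563 = -43.6 W/m
(Negative Q' ⇒ heat flows inward; heat gain = 43.6 W/m.)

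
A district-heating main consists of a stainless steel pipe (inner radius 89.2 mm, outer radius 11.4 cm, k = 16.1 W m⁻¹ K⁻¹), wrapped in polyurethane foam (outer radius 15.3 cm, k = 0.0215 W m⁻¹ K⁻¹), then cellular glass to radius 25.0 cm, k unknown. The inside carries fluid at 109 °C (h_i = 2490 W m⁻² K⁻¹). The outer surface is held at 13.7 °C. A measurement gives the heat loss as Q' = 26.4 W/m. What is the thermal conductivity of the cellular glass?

ΣR = ΔT/Q' = |109 − 13.7|/26.4 = 3.610 m·K/W
Known resistances:
  R'_conv,in = 1/(2πr h) = 1/(2π·0.0892·2490) = 7.166×10^-4 m·K/W
  R'_stainless steel = ln(0.114/0.0892)/(2πk) = 0.2453/(2π·16.1) = 0.002425 m·K/W
  R'_polyurethane foam = ln(0.153/0.114)/(2πk) = 0.2942/(2π·0.0215) = 2.178 m·K/W
R_cellular glass = ΣR − ΣR_known = 3.610 − 2.181 = 1.429 m·K/W
ln(r₂/r₁)/(2πk) = 1.429 ⇒ k = 0.4910/(2π·1.429) = 0.0547 W/m·K

k = 0.0547 W/m·K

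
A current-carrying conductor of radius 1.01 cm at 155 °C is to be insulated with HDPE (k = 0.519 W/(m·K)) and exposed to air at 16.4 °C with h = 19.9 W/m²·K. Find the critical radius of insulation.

For a cylinder, r_cr = k_ins/h = 0.519/19.9 = 0.0261 m = 2.61 cm

r_cr = 2.61 cm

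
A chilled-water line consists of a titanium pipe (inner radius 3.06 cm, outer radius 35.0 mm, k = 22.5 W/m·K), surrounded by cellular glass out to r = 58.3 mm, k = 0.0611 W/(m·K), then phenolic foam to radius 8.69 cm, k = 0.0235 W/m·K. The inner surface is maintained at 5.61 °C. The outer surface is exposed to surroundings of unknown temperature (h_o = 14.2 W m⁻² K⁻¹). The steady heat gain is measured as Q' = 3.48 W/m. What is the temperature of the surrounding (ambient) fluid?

T_out = 20.1 °C

Sum the resistances:
  R'_titanium = ln(0.0350/0.0306)/(2πk) = 0.1343/(2π·22.5) = 9.503×10^-4 m·K/W
  R'_cellular glass = ln(0.0583/0.0350)/(2πk) = 0.5103/(2π·0.0611) = 1.329 m·K/W
  R'_phenolic foam = ln(0.0869/0.0583)/(2πk) = 0.3992/(2π·0.0235) = 2.703 m·K/W
  R'_conv,out = 1/(2πr h) = 1/(2π·0.0869·14.2) = 0.1290 m·K/W
ΣR = 4.162 m·K/W
ΔT = Q'·ΣR = 3.48 × 4.162 = 14.48 K
Heat flows inward, so T_out = T_in + ΔT = 5.61 + 14.48 = 20.1 °C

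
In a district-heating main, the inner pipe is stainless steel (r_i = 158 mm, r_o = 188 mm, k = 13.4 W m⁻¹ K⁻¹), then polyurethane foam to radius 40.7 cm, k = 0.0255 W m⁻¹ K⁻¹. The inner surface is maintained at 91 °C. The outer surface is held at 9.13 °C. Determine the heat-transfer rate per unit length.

Series thermal resistances, inner to outer:
  R'_stainless steel = ln(0.188/0.158)/(2πk) = 0.1738/(2π·13.4) = 0.002065 m·K/W
  R'_polyurethane foam = ln(0.407/0.188)/(2πk) = 0.7724/(2π·0.0255) = 4.821 m·K/W
ΣR = 0.002065 + 4.821 = 4.823 m·K/W
Q' = ΔT/ΣR = (91 °C − 9.13 °C)/4.823 = 17.0 W/m

Q' = 17.0 W/m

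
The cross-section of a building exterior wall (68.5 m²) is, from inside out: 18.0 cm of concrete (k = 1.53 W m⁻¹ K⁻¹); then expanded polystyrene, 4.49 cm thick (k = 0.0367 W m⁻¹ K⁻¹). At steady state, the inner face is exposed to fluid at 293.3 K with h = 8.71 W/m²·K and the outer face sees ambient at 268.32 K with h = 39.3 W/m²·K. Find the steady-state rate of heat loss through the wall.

Q = 1160 W

Resistance network (inner→outer):
  R_conv,in = 1/(hA) = 1/(8.71·68.5) = 0.001676 K/W
  R_concrete = L/(kA) = 0.180/(1.53·68.5) = 0.001717 K/W
  R_expanded polystyrene = L/(kA) = 0.0449/(0.0367·68.5) = 0.01786 K/W
  R_conv,out = 1/(hA) = 1/(39.3·68.5) = 3.715×10^-4 K/W
ΣR = 0.001676 + 0.001717 + 0.01786 + 3.715×10^-4 = 0.02162 K/W
Q = ΔT/ΣR = (293.3 K − 268.32 K)/0.02162 = 1160 W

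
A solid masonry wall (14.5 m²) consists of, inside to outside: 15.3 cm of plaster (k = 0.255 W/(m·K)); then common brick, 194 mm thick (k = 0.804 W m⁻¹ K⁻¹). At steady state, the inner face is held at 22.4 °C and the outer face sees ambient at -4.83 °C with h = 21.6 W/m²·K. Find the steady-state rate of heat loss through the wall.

Series thermal resistances, inner to outer:
  R_plaster = L/(kA) = 0.153/(0.255·14.5) = 0.04138 K/W
  R_common brick = L/(kA) = 0.194/(0.804·14.5) = 0.01664 K/W
  R_conv,out = 1/(hA) = 1/(21.6·14.5) = 0.003193 K/W
ΣR = 0.04138 + 0.01664 + 0.003193 = 0.06121 K/W
Q = ΔT/ΣR = (22.4 °C − -4.83 °C)/0.06121 = 445 W

Q = 445 W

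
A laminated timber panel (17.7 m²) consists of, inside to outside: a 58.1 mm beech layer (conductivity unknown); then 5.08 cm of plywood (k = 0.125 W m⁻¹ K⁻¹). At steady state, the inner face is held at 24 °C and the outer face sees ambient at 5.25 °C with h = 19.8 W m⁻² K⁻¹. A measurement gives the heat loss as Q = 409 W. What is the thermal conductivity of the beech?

ΣR = ΔT/Q = |24 − 5.25|/409 = 0.04584 K/W
Known resistances:
  R_plywood = L/(kA) = 0.0508/(0.125·17.7) = 0.02296 K/W
  R_conv,out = 1/(hA) = 1/(19.8·17.7) = 0.002853 K/W
R_beech = ΣR − ΣR_known = 0.04584 − 0.02581 = 0.02003 K/W
L/(kA) = 0.02003 ⇒ k = 0.0581/(0.02003·17.7) = 0.164 W/m·K

k = 0.164 W/m·K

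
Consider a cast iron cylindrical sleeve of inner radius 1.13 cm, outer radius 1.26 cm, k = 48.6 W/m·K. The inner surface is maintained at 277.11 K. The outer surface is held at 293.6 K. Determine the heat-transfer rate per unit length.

Q' = 46200 W/m

Q' = 2πk·ΔT/ln(r₂/r₁) = 2π × 48.6 × 16.49 / ln(0.0126/0.0113) = 46200 W/m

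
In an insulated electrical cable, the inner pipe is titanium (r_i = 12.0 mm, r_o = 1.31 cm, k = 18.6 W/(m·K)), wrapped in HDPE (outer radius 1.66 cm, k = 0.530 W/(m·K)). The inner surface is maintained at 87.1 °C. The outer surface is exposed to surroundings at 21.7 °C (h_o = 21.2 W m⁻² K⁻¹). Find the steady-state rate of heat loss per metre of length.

Q' = 125 W/m

Series thermal resistances, inner to outer:
  R'_titanium = ln(0.0131/0.0120)/(2πk) = 0.08771/(2π·18.6) = 7.505×10^-4 m·K/W
  R'_HDPE = ln(0.0166/0.0131)/(2πk) = 0.2368/(2π·0.530) = 0.07111 m·K/W
  R'_conv,out = 1/(2πr h) = 1/(2π·0.0166·21.2) = 0.4522 m·K/W
ΣR = 7.505×10^-4 + 0.07111 + 0.4522 = 0.5241 m·K/W
Q' = ΔT/ΣR = (87.1 °C − 21.7 °C)/0.5241 = 125 W/m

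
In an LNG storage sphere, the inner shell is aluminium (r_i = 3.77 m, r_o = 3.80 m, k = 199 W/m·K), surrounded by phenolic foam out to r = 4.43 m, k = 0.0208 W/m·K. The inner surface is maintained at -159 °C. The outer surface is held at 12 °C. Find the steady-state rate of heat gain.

Q = 1190 W

Series thermal resistances, inner to outer:
  R_aluminium = (1/3.77 − 1/3.80)/(4πk) = 0.002094/(4π·199) = 8.374×10^-7 K/W
  R_phenolic foam = (1/3.80 − 1/4.43)/(4πk) = 0.03742/(4π·0.0208) = 0.1432 K/W
ΣR = 8.374×10^-7 + 0.1432 = 0.1432 K/W
Q = ΔT/ΣR = (-159 °C − 12 °C)/0.1432 = -1190 W
(Negative Q ⇒ heat flows inward; heat gain = 1190 W.)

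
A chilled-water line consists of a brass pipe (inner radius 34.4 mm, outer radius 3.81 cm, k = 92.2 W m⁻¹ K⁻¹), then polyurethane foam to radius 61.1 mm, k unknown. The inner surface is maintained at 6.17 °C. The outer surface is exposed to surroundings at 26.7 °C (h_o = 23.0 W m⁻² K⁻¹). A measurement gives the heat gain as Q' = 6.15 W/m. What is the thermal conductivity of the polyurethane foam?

ΣR = ΔT/Q' = |6.17 − 26.7|/6.15 = 3.338 m·K/W
Known resistances:
  R'_brass = ln(0.0381/0.0344)/(2πk) = 0.1022/(2π·92.2) = 1.763×10^-4 m·K/W
  R'_conv,out = 1/(2πr h) = 1/(2π·0.0611·23.0) = 0.1133 m·K/W
R_polyurethane foam = ΣR − ΣR_known = 3.338 − 0.1135 = 3.224 m·K/W
ln(r₂/r₁)/(2πk) = 3.224 ⇒ k = 0.4723/(2π·3.224) = 0.0233 W/m·K

k = 0.0233 W/m·K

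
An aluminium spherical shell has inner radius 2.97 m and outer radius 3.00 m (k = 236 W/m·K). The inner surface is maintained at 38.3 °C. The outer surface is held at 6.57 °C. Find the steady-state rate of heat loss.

Q = 27900 kW

Q = 4πk·ΔT/(1/r₁ − 1/r₂) = 4π × 236 × 31.73 / (1/2.97 − 1/3.00) = 2.79×10^7 W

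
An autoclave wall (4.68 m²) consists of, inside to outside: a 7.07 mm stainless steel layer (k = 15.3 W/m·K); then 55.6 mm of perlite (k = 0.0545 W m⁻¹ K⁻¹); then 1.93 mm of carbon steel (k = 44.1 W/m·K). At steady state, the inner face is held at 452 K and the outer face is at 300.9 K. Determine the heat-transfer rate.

Q = 693 W

Series thermal resistances, inner to outer:
  R_stainless steel = L/(kA) = 0.00707/(15.3·4.68) = 9.874×10^-5 K/W
  R_perlite = L/(kA) = 0.0556/(0.0545·4.68) = 0.2180 K/W
  R_carbon steel = L/(kA) = 0.00193/(44.1·4.68) = 9.351×10^-6 K/W
ΣR = 9.874×10^-5 + 0.2180 + 9.351×10^-6 = 0.2181 K/W
Q = ΔT/ΣR = (452 K − 300.9 K)/0.2181 = 693 W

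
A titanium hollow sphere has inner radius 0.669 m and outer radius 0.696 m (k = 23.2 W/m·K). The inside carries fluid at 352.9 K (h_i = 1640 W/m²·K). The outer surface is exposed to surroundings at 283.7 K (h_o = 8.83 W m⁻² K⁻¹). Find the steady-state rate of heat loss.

Treat each layer as a resistance in series:
  R_conv,in = 1/(4πr²h) = 1/(4π·0.669²·1640) = 1.084×10^-4 K/W
  R_titanium = (1/0.669 − 1/0.696)/(4πk) = 0.05799/(4π·23.2) = 1.989×10^-4 K/W
  R_conv,out = 1/(4πr²h) = 1/(4π·0.696²·8.83) = 0.01860 K/W
ΣR = 1.084×10^-4 + 1.989×10^-4 + 0.01860 = 0.01891 K/W
Q = ΔT/ΣR = (352.9 K − 283.7 K)/0.01891 = 3660 W

Q = 3.66 kW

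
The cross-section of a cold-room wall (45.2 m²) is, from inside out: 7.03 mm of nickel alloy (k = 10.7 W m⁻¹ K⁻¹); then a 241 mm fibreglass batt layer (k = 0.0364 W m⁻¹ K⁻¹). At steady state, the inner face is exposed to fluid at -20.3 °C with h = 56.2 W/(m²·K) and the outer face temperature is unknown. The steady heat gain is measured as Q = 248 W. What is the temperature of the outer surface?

T_out = 16.1 °C

Sum the resistances:
  R_conv,in = 1/(hA) = 1/(56.2·45.2) = 3.937×10^-4 K/W
  R_nickel alloy = L/(kA) = 0.00703/(10.7·45.2) = 1.454×10^-5 K/W
  R_fibreglass batt = L/(kA) = 0.241/(0.0364·45.2) = 0.1465 K/W
ΣR = 0.1469 K/W
ΔT = Q·ΣR = 248 × 0.1469 = 36.43 K
Heat flows inward, so T_out = T_in + ΔT = -20.3 + 36.43 = 16.1 °C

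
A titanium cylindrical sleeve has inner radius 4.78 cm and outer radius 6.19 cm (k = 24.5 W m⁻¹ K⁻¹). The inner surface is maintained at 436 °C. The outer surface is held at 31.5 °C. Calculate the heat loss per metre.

Q' = 2πk·ΔT/ln(r₂/r₁) = 2π × 24.5 × 404.5 / ln(0.0619/0.0478) = 2.41×10^5 W/m

Q' = 241 kW/m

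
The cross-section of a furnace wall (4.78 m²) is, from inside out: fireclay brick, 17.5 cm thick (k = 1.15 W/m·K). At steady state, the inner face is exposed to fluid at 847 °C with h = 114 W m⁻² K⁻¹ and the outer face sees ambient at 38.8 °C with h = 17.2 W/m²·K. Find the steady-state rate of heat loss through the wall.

Treat each layer as a resistance in series:
  R_conv,in = 1/(hA) = 1/(114·4.78) = 0.001835 K/W
  R_fireclay brick = L/(kA) = 0.175/(1.15·4.78) = 0.03184 K/W
  R_conv,out = 1/(hA) = 1/(17.2·4.78) = 0.01216 K/W
ΣR = 0.001835 + 0.03184 + 0.01216 = 0.04584 K/W
Q = ΔT/ΣR = (847 °C − 38.8 °C)/0.04584 = 17600 W

Q = 17.6 kW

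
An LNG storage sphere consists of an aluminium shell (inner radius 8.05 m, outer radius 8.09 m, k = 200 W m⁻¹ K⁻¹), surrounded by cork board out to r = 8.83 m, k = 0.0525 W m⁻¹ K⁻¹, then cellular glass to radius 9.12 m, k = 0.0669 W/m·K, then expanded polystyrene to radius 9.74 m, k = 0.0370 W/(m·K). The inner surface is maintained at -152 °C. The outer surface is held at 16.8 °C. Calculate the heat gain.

Resistance network (inner→outer):
  R_aluminium = (1/8.05 − 1/8.09)/(4πk) = 6.142×10^-4/(4π·200) = 2.444×10^-7 K/W
  R_cork board = (1/8.09 − 1/8.83)/(4πk) = 0.01036/(4π·0.0525) = 0.01570 K/W
  R_cellular glass = (1/8.83 − 1/9.12)/(4πk) = 0.003601/(4π·0.0669) = 0.004284 K/W
  R_expanded polystyrene = (1/9.12 − 1/9.74)/(4πk) = 0.006980/(4π·0.0370) = 0.01501 K/W
ΣR = 2.444×10^-7 + 0.01570 + 0.004284 + 0.01501 = 0.03499 K/W
Q = ΔT/ΣR = (-152 °C − 16.8 °C)/0.03499 = -4820 W
(Negative Q ⇒ heat flows inward; heat gain = 4820 W.)

Q = 4820 W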